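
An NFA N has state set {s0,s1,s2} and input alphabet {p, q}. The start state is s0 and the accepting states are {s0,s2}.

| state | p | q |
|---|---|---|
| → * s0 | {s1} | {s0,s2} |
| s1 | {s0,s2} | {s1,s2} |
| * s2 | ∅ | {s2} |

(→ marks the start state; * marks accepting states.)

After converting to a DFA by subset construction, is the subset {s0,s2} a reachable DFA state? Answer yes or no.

Start state of the DFA: {s0}.
{s0} --p--> {s1}  [new]
{s0} --q--> {s0,s2}  [new]
{s1} --p--> {s0,s2}  [seen]
{s1} --q--> {s1,s2}  [new]
{s0,s2} --p--> {s1}  [seen]
{s0,s2} --q--> {s0,s2}  [seen]
{s1,s2} --p--> {s0,s2}  [seen]
{s1,s2} --q--> {s1,s2}  [seen]
Reachable DFA states: {s0}, {s1}, {s0,s2}, {s1,s2}.
{s0,s2} is among them.

yes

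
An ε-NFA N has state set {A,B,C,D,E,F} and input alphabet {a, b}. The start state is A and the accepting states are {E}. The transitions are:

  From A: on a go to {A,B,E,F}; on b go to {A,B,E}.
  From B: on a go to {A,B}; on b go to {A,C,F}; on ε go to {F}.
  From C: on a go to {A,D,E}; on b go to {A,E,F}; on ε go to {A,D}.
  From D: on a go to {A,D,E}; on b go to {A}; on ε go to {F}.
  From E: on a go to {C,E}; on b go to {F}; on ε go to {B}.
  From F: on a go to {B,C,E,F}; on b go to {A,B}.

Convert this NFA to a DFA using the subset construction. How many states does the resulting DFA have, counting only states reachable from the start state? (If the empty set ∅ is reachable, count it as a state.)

Start state of the DFA: {A} (ε-closure of the NFA start).
{A} --a--> {A,B,E,F}  [new]
{A} --b--> {A,B,E,F}  [seen]
{A,B,E,F} --a--> {A,B,C,D,E,F}  [new]
{A,B,E,F} --b--> {A,B,C,D,E,F}  [seen]
{A,B,C,D,E,F} --a--> {A,B,C,D,E,F}  [seen]
{A,B,C,D,E,F} --b--> {A,B,C,D,E,F}  [seen]
Reachable DFA states: {A}, {A,B,E,F}, {A,B,C,D,E,F}.

3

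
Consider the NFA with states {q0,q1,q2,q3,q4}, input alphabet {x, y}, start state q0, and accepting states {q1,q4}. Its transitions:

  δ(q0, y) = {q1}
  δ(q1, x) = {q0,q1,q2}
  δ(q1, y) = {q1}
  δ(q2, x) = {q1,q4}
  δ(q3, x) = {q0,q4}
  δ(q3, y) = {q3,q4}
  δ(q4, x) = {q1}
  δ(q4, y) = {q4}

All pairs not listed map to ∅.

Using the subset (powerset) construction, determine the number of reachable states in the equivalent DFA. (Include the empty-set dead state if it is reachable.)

6

Start state of the DFA: {q0}.
{q0} --x--> ∅  [new]
{q0} --y--> {q1}  [new]
∅ --x--> ∅  [seen]
∅ --y--> ∅  [seen]
{q1} --x--> {q0,q1,q2}  [new]
{q1} --y--> {q1}  [seen]
{q0,q1,q2} --x--> {q0,q1,q2,q4}  [new]
{q0,q1,q2} --y--> {q1}  [seen]
{q0,q1,q2,q4} --x--> {q0,q1,q2,q4}  [seen]
{q0,q1,q2,q4} --y--> {q1,q4}  [new]
{q1,q4} --x--> {q0,q1,q2}  [seen]
{q1,q4} --y--> {q1,q4}  [seen]
Reachable DFA states: {q0}, ∅, {q1}, {q0,q1,q2}, {q0,q1,q2,q4}, {q1,q4}.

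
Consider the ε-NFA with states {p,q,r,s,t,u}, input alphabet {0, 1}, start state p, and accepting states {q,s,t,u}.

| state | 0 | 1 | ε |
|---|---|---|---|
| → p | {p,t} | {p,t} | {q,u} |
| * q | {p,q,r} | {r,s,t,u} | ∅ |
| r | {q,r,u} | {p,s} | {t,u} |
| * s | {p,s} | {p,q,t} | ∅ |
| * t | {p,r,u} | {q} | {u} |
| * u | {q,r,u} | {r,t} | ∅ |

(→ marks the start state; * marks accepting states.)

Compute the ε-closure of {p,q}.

Begin with {p,q}.
p →ε {q,u}; add u.
ε-closure = {p,q,u}.

{p,q,u}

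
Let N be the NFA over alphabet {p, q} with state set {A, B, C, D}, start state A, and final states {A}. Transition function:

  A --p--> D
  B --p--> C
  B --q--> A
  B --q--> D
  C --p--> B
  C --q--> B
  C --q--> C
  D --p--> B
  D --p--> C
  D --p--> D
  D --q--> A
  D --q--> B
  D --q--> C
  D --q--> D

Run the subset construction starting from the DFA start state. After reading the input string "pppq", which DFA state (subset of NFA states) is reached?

Start: {A}.
δ(A,p) = {D}.
Union: {D}.
After p: {D}.
δ(D,p) = {B, C, D}.
Union: {B, C, D}.
After p: {B, C, D}.
δ(B,p) = {C}; δ(C,p) = {B}; δ(D,p) = {B, C, D}.
Union: {B, C, D}.
After p: {B, C, D}.
δ(B,q) = {A, D}; δ(C,q) = {B, C}; δ(D,q) = {A, B, C, D}.
Union: {A, B, C, D}.
After q: {A, B, C, D}.

{A, B, C, D}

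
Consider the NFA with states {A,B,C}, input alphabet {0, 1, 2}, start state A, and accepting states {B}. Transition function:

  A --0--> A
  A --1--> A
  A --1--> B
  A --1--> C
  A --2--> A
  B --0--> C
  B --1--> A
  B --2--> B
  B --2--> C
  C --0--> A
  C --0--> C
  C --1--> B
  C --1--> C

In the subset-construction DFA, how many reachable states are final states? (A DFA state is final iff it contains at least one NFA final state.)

Start state of the DFA: {A}.
{A} --0--> {A}  [seen]
{A} --1--> {A,B,C}  [new]
{A} --2--> {A}  [seen]
{A,B,C} --0--> {A,C}  [new]
{A,B,C} --1--> {A,B,C}  [seen]
{A,B,C} --2--> {A,B,C}  [seen]
{A,C} --0--> {A,C}  [seen]
{A,C} --1--> {A,B,C}  [seen]
{A,C} --2--> {A}  [seen]
Reachable DFA states: {A}, {A,B,C}, {A,C}.
Accepting DFA states (contain an NFA accepting state): {A,B,C}.

1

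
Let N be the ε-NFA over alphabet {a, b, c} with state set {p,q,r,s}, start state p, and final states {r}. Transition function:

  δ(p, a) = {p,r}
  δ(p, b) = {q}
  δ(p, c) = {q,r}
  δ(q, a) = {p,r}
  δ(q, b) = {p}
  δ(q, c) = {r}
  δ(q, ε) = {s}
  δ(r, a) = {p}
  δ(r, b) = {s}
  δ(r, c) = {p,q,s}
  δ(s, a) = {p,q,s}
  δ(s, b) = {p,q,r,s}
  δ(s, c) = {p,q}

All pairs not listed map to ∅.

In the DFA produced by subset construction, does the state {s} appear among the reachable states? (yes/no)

Start state of the DFA: {p} (ε-closure of the NFA start).
{p} --a--> {p,r}  [new]
{p} --b--> {q,s}  [new]
{p} --c--> {q,r,s}  [new]
{p,r} --a--> {p,r}  [seen]
{p,r} --b--> {q,s}  [seen]
{p,r} --c--> {p,q,r,s}  [new]
{q,s} --a--> {p,q,r,s}  [seen]
{q,s} --b--> {p,q,r,s}  [seen]
{q,s} --c--> {p,q,r,s}  [seen]
{q,r,s} --a--> {p,q,r,s}  [seen]
{q,r,s} --b--> {p,q,r,s}  [seen]
{q,r,s} --c--> {p,q,r,s}  [seen]
{p,q,r,s} --a--> {p,q,r,s}  [seen]
{p,q,r,s} --b--> {p,q,r,s}  [seen]
{p,q,r,s} --c--> {p,q,r,s}  [seen]
Reachable DFA states: {p}, {p,r}, {q,s}, {q,r,s}, {p,q,r,s}.
{s} is not among them.

no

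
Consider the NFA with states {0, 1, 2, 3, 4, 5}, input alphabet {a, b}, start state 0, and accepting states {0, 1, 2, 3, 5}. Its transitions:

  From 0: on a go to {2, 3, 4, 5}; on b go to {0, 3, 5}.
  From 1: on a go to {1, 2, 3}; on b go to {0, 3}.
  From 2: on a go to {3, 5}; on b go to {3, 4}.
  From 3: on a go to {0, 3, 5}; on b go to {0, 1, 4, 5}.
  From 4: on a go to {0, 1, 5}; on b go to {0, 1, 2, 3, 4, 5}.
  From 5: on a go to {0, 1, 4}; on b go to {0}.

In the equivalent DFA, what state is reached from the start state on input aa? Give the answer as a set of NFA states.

{0, 1, 3, 4, 5}

Start: {0}.
δ(0,a) = {2, 3, 4, 5}.
Union: {2, 3, 4, 5}.
After a: {2, 3, 4, 5}.
δ(2,a) = {3, 5}; δ(3,a) = {0, 3, 5}; δ(4,a) = {0, 1, 5}; δ(5,a) = {0, 1, 4}.
Union: {0, 1, 3, 4, 5}.
After a: {0, 1, 3, 4, 5}.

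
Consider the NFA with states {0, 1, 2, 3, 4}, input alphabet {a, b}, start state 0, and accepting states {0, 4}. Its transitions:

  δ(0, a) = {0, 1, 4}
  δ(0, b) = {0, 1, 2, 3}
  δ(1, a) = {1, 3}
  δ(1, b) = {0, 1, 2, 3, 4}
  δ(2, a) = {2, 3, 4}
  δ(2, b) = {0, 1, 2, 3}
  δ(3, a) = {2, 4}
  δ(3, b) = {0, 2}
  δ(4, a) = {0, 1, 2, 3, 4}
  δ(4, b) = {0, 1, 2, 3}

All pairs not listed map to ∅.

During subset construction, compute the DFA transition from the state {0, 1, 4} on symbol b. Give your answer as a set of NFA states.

δ(0,b) = {0, 1, 2, 3}; δ(1,b) = {0, 1, 2, 3, 4}; δ(4,b) = {0, 1, 2, 3}.
Union: {0, 1, 2, 3, 4}.

{0, 1, 2, 3, 4}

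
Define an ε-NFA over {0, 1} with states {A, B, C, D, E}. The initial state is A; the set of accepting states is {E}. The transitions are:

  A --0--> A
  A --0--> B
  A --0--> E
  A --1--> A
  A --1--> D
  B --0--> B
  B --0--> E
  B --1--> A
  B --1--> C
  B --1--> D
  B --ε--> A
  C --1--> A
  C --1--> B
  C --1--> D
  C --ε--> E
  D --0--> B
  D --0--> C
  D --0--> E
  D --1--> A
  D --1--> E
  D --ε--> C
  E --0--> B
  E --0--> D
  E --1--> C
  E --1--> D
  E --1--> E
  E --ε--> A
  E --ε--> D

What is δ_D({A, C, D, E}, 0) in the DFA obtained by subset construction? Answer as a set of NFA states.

{A, B, C, D, E}

δ(A,0) = {A, B, E}; δ(C,0) = ∅; δ(D,0) = {B, C, E}; δ(E,0) = {B, D}.
Union: {A, B, C, D, E}.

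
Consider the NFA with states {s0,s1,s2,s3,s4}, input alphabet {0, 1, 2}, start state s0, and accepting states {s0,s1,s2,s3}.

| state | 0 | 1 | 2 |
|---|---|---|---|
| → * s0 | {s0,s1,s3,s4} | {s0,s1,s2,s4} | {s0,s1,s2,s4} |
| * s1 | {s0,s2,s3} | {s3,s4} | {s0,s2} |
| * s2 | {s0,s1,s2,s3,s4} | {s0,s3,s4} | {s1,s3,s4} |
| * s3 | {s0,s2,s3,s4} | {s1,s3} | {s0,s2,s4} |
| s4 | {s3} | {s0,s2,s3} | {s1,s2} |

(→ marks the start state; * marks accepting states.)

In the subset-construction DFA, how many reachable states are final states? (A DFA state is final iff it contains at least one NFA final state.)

4

Start state of the DFA: {s0}.
{s0} --0--> {s0,s1,s3,s4}  [new]
{s0} --1--> {s0,s1,s2,s4}  [new]
{s0} --2--> {s0,s1,s2,s4}  [seen]
{s0,s1,s3,s4} --0--> {s0,s1,s2,s3,s4}  [new]
{s0,s1,s3,s4} --1--> {s0,s1,s2,s3,s4}  [seen]
{s0,s1,s3,s4} --2--> {s0,s1,s2,s4}  [seen]
{s0,s1,s2,s4} --0--> {s0,s1,s2,s3,s4}  [seen]
{s0,s1,s2,s4} --1--> {s0,s1,s2,s3,s4}  [seen]
{s0,s1,s2,s4} --2--> {s0,s1,s2,s3,s4}  [seen]
{s0,s1,s2,s3,s4} --0--> {s0,s1,s2,s3,s4}  [seen]
{s0,s1,s2,s3,s4} --1--> {s0,s1,s2,s3,s4}  [seen]
{s0,s1,s2,s3,s4} --2--> {s0,s1,s2,s3,s4}  [seen]
Reachable DFA states: {s0}, {s0,s1,s3,s4}, {s0,s1,s2,s4}, {s0,s1,s2,s3,s4}.
Accepting DFA states (contain an NFA accepting state): {s0}, {s0,s1,s3,s4}, {s0,s1,s2,s4}, {s0,s1,s2,s3,s4}.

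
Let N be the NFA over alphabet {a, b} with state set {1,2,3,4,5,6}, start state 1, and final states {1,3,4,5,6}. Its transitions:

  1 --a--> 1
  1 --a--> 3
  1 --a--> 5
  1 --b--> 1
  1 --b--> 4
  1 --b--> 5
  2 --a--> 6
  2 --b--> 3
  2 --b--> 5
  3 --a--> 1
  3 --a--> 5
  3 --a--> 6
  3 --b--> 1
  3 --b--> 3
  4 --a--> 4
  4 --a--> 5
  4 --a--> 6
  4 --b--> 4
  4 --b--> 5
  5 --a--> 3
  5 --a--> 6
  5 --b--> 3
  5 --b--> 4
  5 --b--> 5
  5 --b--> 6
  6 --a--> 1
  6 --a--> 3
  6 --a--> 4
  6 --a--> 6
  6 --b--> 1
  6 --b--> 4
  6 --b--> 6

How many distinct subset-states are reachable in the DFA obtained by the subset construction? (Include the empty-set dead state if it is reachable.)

Start state of the DFA: {1}.
{1} --a--> {1,3,5}  [new]
{1} --b--> {1,4,5}  [new]
{1,3,5} --a--> {1,3,5,6}  [new]
{1,3,5} --b--> {1,3,4,5,6}  [new]
{1,4,5} --a--> {1,3,4,5,6}  [seen]
{1,4,5} --b--> {1,3,4,5,6}  [seen]
{1,3,5,6} --a--> {1,3,4,5,6}  [seen]
{1,3,5,6} --b--> {1,3,4,5,6}  [seen]
{1,3,4,5,6} --a--> {1,3,4,5,6}  [seen]
{1,3,4,5,6} --b--> {1,3,4,5,6}  [seen]
Reachable DFA states: {1}, {1,3,5}, {1,4,5}, {1,3,5,6}, {1,3,4,5,6}.

5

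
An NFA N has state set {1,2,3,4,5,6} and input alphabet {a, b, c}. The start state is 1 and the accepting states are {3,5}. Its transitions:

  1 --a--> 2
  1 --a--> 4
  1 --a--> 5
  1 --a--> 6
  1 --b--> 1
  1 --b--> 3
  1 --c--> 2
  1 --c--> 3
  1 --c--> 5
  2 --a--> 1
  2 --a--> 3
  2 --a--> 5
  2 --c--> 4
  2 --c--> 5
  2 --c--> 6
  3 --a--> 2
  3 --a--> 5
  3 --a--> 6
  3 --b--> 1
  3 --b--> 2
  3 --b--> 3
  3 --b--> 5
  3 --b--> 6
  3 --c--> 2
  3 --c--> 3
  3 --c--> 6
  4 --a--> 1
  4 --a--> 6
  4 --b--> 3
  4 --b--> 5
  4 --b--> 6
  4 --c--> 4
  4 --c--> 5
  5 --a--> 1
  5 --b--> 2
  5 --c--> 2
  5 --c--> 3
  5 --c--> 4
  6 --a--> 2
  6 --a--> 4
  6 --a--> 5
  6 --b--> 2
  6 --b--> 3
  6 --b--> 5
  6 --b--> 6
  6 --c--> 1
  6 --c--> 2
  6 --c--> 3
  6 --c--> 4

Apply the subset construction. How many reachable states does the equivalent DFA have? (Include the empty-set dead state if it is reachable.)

Start state of the DFA: {1}.
{1} --a--> {2,4,5,6}  [new]
{1} --b--> {1,3}  [new]
{1} --c--> {2,3,5}  [new]
{2,4,5,6} --a--> {1,2,3,4,5,6}  [new]
{2,4,5,6} --b--> {2,3,5,6}  [new]
{2,4,5,6} --c--> {1,2,3,4,5,6}  [seen]
{1,3} --a--> {2,4,5,6}  [seen]
{1,3} --b--> {1,2,3,5,6}  [new]
{1,3} --c--> {2,3,5,6}  [seen]
{2,3,5} --a--> {1,2,3,5,6}  [seen]
{2,3,5} --b--> {1,2,3,5,6}  [seen]
{2,3,5} --c--> {2,3,4,5,6}  [new]
{1,2,3,4,5,6} --a--> {1,2,3,4,5,6}  [seen]
{1,2,3,4,5,6} --b--> {1,2,3,5,6}  [seen]
{1,2,3,4,5,6} --c--> {1,2,3,4,5,6}  [seen]
{2,3,5,6} --a--> {1,2,3,4,5,6}  [seen]
{2,3,5,6} --b--> {1,2,3,5,6}  [seen]
{2,3,5,6} --c--> {1,2,3,4,5,6}  [seen]
{1,2,3,5,6} --a--> {1,2,3,4,5,6}  [seen]
{1,2,3,5,6} --b--> {1,2,3,5,6}  [seen]
{1,2,3,5,6} --c--> {1,2,3,4,5,6}  [seen]
{2,3,4,5,6} --a--> {1,2,3,4,5,6}  [seen]
{2,3,4,5,6} --b--> {1,2,3,5,6}  [seen]
{2,3,4,5,6} --c--> {1,2,3,4,5,6}  [seen]
Reachable DFA states: {1}, {2,4,5,6}, {1,3}, {2,3,5}, {1,2,3,4,5,6}, {2,3,5,6}, {1,2,3,5,6}, {2,3,4,5,6}.

8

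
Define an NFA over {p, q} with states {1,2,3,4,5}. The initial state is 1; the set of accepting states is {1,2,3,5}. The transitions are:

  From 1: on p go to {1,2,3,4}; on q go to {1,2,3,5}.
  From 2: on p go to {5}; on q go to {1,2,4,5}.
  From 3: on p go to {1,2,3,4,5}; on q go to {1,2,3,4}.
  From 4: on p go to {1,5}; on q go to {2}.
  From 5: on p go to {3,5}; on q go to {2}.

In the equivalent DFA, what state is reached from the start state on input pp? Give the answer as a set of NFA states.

Start: {1}.
δ(1,p) = {1,2,3,4}.
Union: {1,2,3,4}.
After p: {1,2,3,4}.
δ(1,p) = {1,2,3,4}; δ(2,p) = {5}; δ(3,p) = {1,2,3,4,5}; δ(4,p) = {1,5}.
Union: {1,2,3,4,5}.
After p: {1,2,3,4,5}.

{1,2,3,4,5}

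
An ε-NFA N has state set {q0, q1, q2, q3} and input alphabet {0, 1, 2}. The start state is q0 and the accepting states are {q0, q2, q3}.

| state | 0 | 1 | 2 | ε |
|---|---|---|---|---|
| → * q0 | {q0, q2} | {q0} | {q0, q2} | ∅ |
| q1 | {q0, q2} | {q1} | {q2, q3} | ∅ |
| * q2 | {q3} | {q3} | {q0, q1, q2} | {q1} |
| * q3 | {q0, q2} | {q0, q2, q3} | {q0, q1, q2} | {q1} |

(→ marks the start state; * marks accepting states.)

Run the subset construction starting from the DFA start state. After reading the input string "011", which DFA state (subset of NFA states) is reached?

Start: {q0}.
δ(q0,0) = {q0, q2}.
Union: {q0, q2}.
ε-closure gives {q0, q1, q2}.
After 0: {q0, q1, q2}.
δ(q0,1) = {q0}; δ(q1,1) = {q1}; δ(q2,1) = {q3}.
Union: {q0, q1, q3}.
After 1: {q0, q1, q3}.
δ(q0,1) = {q0}; δ(q1,1) = {q1}; δ(q3,1) = {q0, q2, q3}.
Union: {q0, q1, q2, q3}.
After 1: {q0, q1, q2, q3}.

{q0, q1, q2, q3}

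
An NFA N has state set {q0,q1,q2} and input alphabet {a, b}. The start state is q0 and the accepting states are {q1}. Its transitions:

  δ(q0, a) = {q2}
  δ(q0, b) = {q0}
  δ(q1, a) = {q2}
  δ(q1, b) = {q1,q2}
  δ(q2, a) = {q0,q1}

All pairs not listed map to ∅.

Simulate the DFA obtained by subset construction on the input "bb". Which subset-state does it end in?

Start: {q0}.
δ(q0,b) = {q0}.
Union: {q0}.
After b: {q0}.
δ(q0,b) = {q0}.
Union: {q0}.
After b: {q0}.

{q0}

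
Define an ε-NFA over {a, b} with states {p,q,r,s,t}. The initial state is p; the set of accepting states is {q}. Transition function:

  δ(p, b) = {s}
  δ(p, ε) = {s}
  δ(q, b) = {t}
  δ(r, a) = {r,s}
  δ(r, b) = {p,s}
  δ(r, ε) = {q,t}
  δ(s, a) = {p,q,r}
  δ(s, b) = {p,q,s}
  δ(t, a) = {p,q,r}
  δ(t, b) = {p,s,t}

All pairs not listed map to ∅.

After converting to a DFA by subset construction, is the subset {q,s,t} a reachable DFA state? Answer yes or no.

Start state of the DFA: {p,s} (ε-closure of the NFA start).
{p,s} --a--> {p,q,r,s,t}  [new]
{p,s} --b--> {p,q,s}  [new]
{p,q,r,s,t} --a--> {p,q,r,s,t}  [seen]
{p,q,r,s,t} --b--> {p,q,s,t}  [new]
{p,q,s} --a--> {p,q,r,s,t}  [seen]
{p,q,s} --b--> {p,q,s,t}  [seen]
{p,q,s,t} --a--> {p,q,r,s,t}  [seen]
{p,q,s,t} --b--> {p,q,s,t}  [seen]
Reachable DFA states: {p,s}, {p,q,r,s,t}, {p,q,s}, {p,q,s,t}.
{q,s,t} is not among them.

no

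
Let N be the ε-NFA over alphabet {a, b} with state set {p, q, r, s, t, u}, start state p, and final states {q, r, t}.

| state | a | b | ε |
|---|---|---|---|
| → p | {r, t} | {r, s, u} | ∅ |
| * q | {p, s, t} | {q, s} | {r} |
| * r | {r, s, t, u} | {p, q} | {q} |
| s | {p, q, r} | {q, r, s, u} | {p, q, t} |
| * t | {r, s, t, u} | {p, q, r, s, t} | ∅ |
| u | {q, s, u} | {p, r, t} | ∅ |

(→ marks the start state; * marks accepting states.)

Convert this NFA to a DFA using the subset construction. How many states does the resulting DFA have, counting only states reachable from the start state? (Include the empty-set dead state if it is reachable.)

Start state of the DFA: {p} (ε-closure of the NFA start).
{p} --a--> {q, r, t}  [new]
{p} --b--> {p, q, r, s, t, u}  [new]
{q, r, t} --a--> {p, q, r, s, t, u}  [seen]
{q, r, t} --b--> {p, q, r, s, t}  [new]
{p, q, r, s, t, u} --a--> {p, q, r, s, t, u}  [seen]
{p, q, r, s, t, u} --b--> {p, q, r, s, t, u}  [seen]
{p, q, r, s, t} --a--> {p, q, r, s, t, u}  [seen]
{p, q, r, s, t} --b--> {p, q, r, s, t, u}  [seen]
Reachable DFA states: {p}, {q, r, t}, {p, q, r, s, t, u}, {p, q, r, s, t}.

4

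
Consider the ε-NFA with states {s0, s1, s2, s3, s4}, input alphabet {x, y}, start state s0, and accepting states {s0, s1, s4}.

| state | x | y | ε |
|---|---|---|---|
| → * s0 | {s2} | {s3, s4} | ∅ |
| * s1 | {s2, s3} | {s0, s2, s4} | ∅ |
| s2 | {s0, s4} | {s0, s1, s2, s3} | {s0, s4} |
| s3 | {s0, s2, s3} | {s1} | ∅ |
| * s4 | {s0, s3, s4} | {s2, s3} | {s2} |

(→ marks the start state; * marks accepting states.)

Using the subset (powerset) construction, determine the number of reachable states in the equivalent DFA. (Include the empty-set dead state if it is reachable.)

4

Start state of the DFA: {s0} (ε-closure of the NFA start).
{s0} --x--> {s0, s2, s4}  [new]
{s0} --y--> {s0, s2, s3, s4}  [new]
{s0, s2, s4} --x--> {s0, s2, s3, s4}  [seen]
{s0, s2, s4} --y--> {s0, s1, s2, s3, s4}  [new]
{s0, s2, s3, s4} --x--> {s0, s2, s3, s4}  [seen]
{s0, s2, s3, s4} --y--> {s0, s1, s2, s3, s4}  [seen]
{s0, s1, s2, s3, s4} --x--> {s0, s2, s3, s4}  [seen]
{s0, s1, s2, s3, s4} --y--> {s0, s1, s2, s3, s4}  [seen]
Reachable DFA states: {s0}, {s0, s2, s4}, {s0, s2, s3, s4}, {s0, s1, s2, s3, s4}.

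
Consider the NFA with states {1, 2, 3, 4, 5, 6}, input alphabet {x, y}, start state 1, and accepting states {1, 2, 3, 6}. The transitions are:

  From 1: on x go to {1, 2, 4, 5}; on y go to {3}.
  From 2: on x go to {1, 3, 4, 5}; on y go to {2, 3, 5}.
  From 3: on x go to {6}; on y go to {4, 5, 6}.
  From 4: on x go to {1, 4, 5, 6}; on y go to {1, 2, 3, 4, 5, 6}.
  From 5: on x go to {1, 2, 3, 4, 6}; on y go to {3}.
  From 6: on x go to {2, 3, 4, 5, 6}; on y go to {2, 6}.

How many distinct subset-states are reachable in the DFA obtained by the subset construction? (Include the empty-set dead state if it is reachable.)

9

Start state of the DFA: {1}.
{1} --x--> {1, 2, 4, 5}  [new]
{1} --y--> {3}  [new]
{1, 2, 4, 5} --x--> {1, 2, 3, 4, 5, 6}  [new]
{1, 2, 4, 5} --y--> {1, 2, 3, 4, 5, 6}  [seen]
{3} --x--> {6}  [new]
{3} --y--> {4, 5, 6}  [new]
{1, 2, 3, 4, 5, 6} --x--> {1, 2, 3, 4, 5, 6}  [seen]
{1, 2, 3, 4, 5, 6} --y--> {1, 2, 3, 4, 5, 6}  [seen]
{6} --x--> {2, 3, 4, 5, 6}  [new]
{6} --y--> {2, 6}  [new]
{4, 5, 6} --x--> {1, 2, 3, 4, 5, 6}  [seen]
{4, 5, 6} --y--> {1, 2, 3, 4, 5, 6}  [seen]
{2, 3, 4, 5, 6} --x--> {1, 2, 3, 4, 5, 6}  [seen]
{2, 3, 4, 5, 6} --y--> {1, 2, 3, 4, 5, 6}  [seen]
{2, 6} --x--> {1, 2, 3, 4, 5, 6}  [seen]
{2, 6} --y--> {2, 3, 5, 6}  [new]
{2, 3, 5, 6} --x--> {1, 2, 3, 4, 5, 6}  [seen]
{2, 3, 5, 6} --y--> {2, 3, 4, 5, 6}  [seen]
Reachable DFA states: {1}, {1, 2, 4, 5}, {3}, {1, 2, 3, 4, 5, 6}, {6}, {4, 5, 6}, {2, 3, 4, 5, 6}, {2, 6}, {2, 3, 5, 6}.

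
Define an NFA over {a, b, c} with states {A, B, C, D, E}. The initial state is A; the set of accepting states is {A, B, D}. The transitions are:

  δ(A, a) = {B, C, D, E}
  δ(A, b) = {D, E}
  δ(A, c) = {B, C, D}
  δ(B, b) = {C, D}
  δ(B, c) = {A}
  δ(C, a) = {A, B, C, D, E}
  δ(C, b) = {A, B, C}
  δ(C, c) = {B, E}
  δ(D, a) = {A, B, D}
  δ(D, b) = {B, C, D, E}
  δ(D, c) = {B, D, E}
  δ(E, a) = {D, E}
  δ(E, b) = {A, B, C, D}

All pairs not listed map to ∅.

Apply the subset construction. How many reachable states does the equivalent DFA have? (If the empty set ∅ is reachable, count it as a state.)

Start state of the DFA: {A}.
{A} --a--> {B, C, D, E}  [new]
{A} --b--> {D, E}  [new]
{A} --c--> {B, C, D}  [new]
{B, C, D, E} --a--> {A, B, C, D, E}  [new]
{B, C, D, E} --b--> {A, B, C, D, E}  [seen]
{B, C, D, E} --c--> {A, B, D, E}  [new]
{D, E} --a--> {A, B, D, E}  [seen]
{D, E} --b--> {A, B, C, D, E}  [seen]
{D, E} --c--> {B, D, E}  [new]
{B, C, D} --a--> {A, B, C, D, E}  [seen]
{B, C, D} --b--> {A, B, C, D, E}  [seen]
{B, C, D} --c--> {A, B, D, E}  [seen]
{A, B, C, D, E} --a--> {A, B, C, D, E}  [seen]
{A, B, C, D, E} --b--> {A, B, C, D, E}  [seen]
{A, B, C, D, E} --c--> {A, B, C, D, E}  [seen]
{A, B, D, E} --a--> {A, B, C, D, E}  [seen]
{A, B, D, E} --b--> {A, B, C, D, E}  [seen]
{A, B, D, E} --c--> {A, B, C, D, E}  [seen]
{B, D, E} --a--> {A, B, D, E}  [seen]
{B, D, E} --b--> {A, B, C, D, E}  [seen]
{B, D, E} --c--> {A, B, D, E}  [seen]
Reachable DFA states: {A}, {B, C, D, E}, {D, E}, {B, C, D}, {A, B, C, D, E}, {A, B, D, E}, {B, D, E}.

7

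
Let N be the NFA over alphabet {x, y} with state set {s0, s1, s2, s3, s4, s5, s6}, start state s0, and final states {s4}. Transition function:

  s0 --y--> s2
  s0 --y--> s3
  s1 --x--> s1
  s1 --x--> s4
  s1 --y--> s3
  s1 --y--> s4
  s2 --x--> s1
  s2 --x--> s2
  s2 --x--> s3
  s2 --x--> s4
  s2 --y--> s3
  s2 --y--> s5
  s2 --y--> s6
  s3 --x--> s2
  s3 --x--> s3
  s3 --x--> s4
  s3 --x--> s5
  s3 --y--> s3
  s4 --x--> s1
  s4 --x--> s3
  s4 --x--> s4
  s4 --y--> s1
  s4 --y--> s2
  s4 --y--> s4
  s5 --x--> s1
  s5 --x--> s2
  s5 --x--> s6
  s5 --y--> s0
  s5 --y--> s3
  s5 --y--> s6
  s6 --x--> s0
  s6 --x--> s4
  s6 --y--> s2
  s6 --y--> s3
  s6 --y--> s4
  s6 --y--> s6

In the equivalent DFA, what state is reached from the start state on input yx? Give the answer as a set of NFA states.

{s1, s2, s3, s4, s5}

Start: {s0}.
δ(s0,y) = {s2, s3}.
Union: {s2, s3}.
After y: {s2, s3}.
δ(s2,x) = {s1, s2, s3, s4}; δ(s3,x) = {s2, s3, s4, s5}.
Union: {s1, s2, s3, s4, s5}.
After x: {s1, s2, s3, s4, s5}.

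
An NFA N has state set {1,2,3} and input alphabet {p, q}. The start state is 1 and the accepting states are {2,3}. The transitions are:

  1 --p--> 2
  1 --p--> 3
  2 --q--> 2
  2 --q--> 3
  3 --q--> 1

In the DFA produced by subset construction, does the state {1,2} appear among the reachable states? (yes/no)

Start state of the DFA: {1}.
{1} --p--> {2,3}  [new]
{1} --q--> ∅  [new]
{2,3} --p--> ∅  [seen]
{2,3} --q--> {1,2,3}  [new]
∅ --p--> ∅  [seen]
∅ --q--> ∅  [seen]
{1,2,3} --p--> {2,3}  [seen]
{1,2,3} --q--> {1,2,3}  [seen]
Reachable DFA states: {1}, {2,3}, ∅, {1,2,3}.
{1,2} is not among them.

no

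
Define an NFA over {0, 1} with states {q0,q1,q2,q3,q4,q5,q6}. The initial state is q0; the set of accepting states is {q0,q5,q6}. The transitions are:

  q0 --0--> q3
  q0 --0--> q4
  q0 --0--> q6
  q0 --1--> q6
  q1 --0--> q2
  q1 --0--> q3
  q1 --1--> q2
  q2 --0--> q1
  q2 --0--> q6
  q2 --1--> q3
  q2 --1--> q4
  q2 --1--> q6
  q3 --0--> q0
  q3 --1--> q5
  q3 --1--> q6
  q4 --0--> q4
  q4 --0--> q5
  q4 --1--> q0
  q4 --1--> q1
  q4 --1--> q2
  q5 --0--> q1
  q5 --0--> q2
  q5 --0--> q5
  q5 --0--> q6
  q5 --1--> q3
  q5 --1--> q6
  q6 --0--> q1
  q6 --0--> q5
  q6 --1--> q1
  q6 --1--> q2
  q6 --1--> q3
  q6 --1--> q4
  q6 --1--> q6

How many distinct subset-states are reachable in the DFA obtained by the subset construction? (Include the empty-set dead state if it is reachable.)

13

Start state of the DFA: {q0}.
{q0} --0--> {q3,q4,q6}  [new]
{q0} --1--> {q6}  [new]
{q3,q4,q6} --0--> {q0,q1,q4,q5}  [new]
{q3,q4,q6} --1--> {q0,q1,q2,q3,q4,q5,q6}  [new]
{q6} --0--> {q1,q5}  [new]
{q6} --1--> {q1,q2,q3,q4,q6}  [new]
{q0,q1,q4,q5} --0--> {q1,q2,q3,q4,q5,q6}  [new]
{q0,q1,q4,q5} --1--> {q0,q1,q2,q3,q6}  [new]
{q0,q1,q2,q3,q4,q5,q6} --0--> {q0,q1,q2,q3,q4,q5,q6}  [seen]
{q0,q1,q2,q3,q4,q5,q6} --1--> {q0,q1,q2,q3,q4,q5,q6}  [seen]
{q1,q5} --0--> {q1,q2,q3,q5,q6}  [new]
{q1,q5} --1--> {q2,q3,q6}  [new]
{q1,q2,q3,q4,q6} --0--> {q0,q1,q2,q3,q4,q5,q6}  [seen]
{q1,q2,q3,q4,q6} --1--> {q0,q1,q2,q3,q4,q5,q6}  [seen]
{q1,q2,q3,q4,q5,q6} --0--> {q0,q1,q2,q3,q4,q5,q6}  [seen]
{q1,q2,q3,q4,q5,q6} --1--> {q0,q1,q2,q3,q4,q5,q6}  [seen]
{q0,q1,q2,q3,q6} --0--> {q0,q1,q2,q3,q4,q5,q6}  [seen]
{q0,q1,q2,q3,q6} --1--> {q1,q2,q3,q4,q5,q6}  [seen]
{q1,q2,q3,q5,q6} --0--> {q0,q1,q2,q3,q5,q6}  [new]
{q1,q2,q3,q5,q6} --1--> {q1,q2,q3,q4,q5,q6}  [seen]
{q2,q3,q6} --0--> {q0,q1,q5,q6}  [new]
{q2,q3,q6} --1--> {q1,q2,q3,q4,q5,q6}  [seen]
{q0,q1,q2,q3,q5,q6} --0--> {q0,q1,q2,q3,q4,q5,q6}  [seen]
{q0,q1,q2,q3,q5,q6} --1--> {q1,q2,q3,q4,q5,q6}  [seen]
{q0,q1,q5,q6} --0--> {q1,q2,q3,q4,q5,q6}  [seen]
{q0,q1,q5,q6} --1--> {q1,q2,q3,q4,q6}  [seen]
Reachable DFA states: {q0}, {q3,q4,q6}, {q6}, {q0,q1,q4,q5}, {q0,q1,q2,q3,q4,q5,q6}, {q1,q5}, {q1,q2,q3,q4,q6}, {q1,q2,q3,q4,q5,q6}, {q0,q1,q2,q3,q6}, {q1,q2,q3,q5,q6}, {q2,q3,q6}, {q0,q1,q2,q3,q5,q6}, {q0,q1,q5,q6}.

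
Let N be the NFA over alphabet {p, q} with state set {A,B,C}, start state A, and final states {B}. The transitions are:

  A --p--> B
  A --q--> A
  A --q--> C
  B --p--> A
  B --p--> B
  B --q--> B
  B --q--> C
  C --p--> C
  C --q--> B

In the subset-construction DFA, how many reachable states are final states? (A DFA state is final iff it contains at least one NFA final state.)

4

Start state of the DFA: {A}.
{A} --p--> {B}  [new]
{A} --q--> {A,C}  [new]
{B} --p--> {A,B}  [new]
{B} --q--> {B,C}  [new]
{A,C} --p--> {B,C}  [seen]
{A,C} --q--> {A,B,C}  [new]
{A,B} --p--> {A,B}  [seen]
{A,B} --q--> {A,B,C}  [seen]
{B,C} --p--> {A,B,C}  [seen]
{B,C} --q--> {B,C}  [seen]
{A,B,C} --p--> {A,B,C}  [seen]
{A,B,C} --q--> {A,B,C}  [seen]
Reachable DFA states: {A}, {B}, {A,C}, {A,B}, {B,C}, {A,B,C}.
Accepting DFA states (contain an NFA accepting state): {B}, {A,B}, {B,C}, {A,B,C}.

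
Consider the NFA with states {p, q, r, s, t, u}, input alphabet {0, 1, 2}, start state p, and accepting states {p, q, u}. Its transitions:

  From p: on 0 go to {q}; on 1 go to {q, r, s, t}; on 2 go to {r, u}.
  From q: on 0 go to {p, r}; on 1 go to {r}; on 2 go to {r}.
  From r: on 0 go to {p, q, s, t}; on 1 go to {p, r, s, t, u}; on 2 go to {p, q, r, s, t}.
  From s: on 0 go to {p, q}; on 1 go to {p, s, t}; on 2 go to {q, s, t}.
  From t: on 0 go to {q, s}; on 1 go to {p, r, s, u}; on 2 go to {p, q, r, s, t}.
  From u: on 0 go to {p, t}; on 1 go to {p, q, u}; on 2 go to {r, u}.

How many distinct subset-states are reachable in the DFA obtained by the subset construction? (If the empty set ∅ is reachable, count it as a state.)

Start state of the DFA: {p}.
{p} --0--> {q}  [new]
{p} --1--> {q, r, s, t}  [new]
{p} --2--> {r, u}  [new]
{q} --0--> {p, r}  [new]
{q} --1--> {r}  [new]
{q} --2--> {r}  [seen]
{q, r, s, t} --0--> {p, q, r, s, t}  [new]
{q, r, s, t} --1--> {p, r, s, t, u}  [new]
{q, r, s, t} --2--> {p, q, r, s, t}  [seen]
{r, u} --0--> {p, q, s, t}  [new]
{r, u} --1--> {p, q, r, s, t, u}  [new]
{r, u} --2--> {p, q, r, s, t, u}  [seen]
{p, r} --0--> {p, q, s, t}  [seen]
{p, r} --1--> {p, q, r, s, t, u}  [seen]
{p, r} --2--> {p, q, r, s, t, u}  [seen]
{r} --0--> {p, q, s, t}  [seen]
{r} --1--> {p, r, s, t, u}  [seen]
{r} --2--> {p, q, r, s, t}  [seen]
{p, q, r, s, t} --0--> {p, q, r, s, t}  [seen]
{p, q, r, s, t} --1--> {p, q, r, s, t, u}  [seen]
{p, q, r, s, t} --2--> {p, q, r, s, t, u}  [seen]
{p, r, s, t, u} --0--> {p, q, s, t}  [seen]
{p, r, s, t, u} --1--> {p, q, r, s, t, u}  [seen]
{p, r, s, t, u} --2--> {p, q, r, s, t, u}  [seen]
{p, q, s, t} --0--> {p, q, r, s}  [new]
{p, q, s, t} --1--> {p, q, r, s, t, u}  [seen]
{p, q, s, t} --2--> {p, q, r, s, t, u}  [seen]
{p, q, r, s, t, u} --0--> {p, q, r, s, t}  [seen]
{p, q, r, s, t, u} --1--> {p, q, r, s, t, u}  [seen]
{p, q, r, s, t, u} --2--> {p, q, r, s, t, u}  [seen]
{p, q, r, s} --0--> {p, q, r, s, t}  [seen]
{p, q, r, s} --1--> {p, q, r, s, t, u}  [seen]
{p, q, r, s} --2--> {p, q, r, s, t, u}  [seen]
Reachable DFA states: {p}, {q}, {q, r, s, t}, {r, u}, {p, r}, {r}, {p, q, r, s, t}, {p, r, s, t, u}, {p, q, s, t}, {p, q, r, s, t, u}, {p, q, r, s}.

11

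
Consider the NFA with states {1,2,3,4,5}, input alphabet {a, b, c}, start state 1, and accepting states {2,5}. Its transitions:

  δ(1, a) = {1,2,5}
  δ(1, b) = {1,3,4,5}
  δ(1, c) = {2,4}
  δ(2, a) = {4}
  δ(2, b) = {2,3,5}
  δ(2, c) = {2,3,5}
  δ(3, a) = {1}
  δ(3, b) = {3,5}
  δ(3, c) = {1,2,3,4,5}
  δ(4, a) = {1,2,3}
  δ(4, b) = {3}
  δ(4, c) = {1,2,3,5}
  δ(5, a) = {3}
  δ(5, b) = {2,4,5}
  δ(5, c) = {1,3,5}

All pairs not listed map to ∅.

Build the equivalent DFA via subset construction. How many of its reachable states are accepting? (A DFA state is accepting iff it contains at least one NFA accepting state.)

8

Start state of the DFA: {1}.
{1} --a--> {1,2,5}  [new]
{1} --b--> {1,3,4,5}  [new]
{1} --c--> {2,4}  [new]
{1,2,5} --a--> {1,2,3,4,5}  [new]
{1,2,5} --b--> {1,2,3,4,5}  [seen]
{1,2,5} --c--> {1,2,3,4,5}  [seen]
{1,3,4,5} --a--> {1,2,3,5}  [new]
{1,3,4,5} --b--> {1,2,3,4,5}  [seen]
{1,3,4,5} --c--> {1,2,3,4,5}  [seen]
{2,4} --a--> {1,2,3,4}  [new]
{2,4} --b--> {2,3,5}  [new]
{2,4} --c--> {1,2,3,5}  [seen]
{1,2,3,4,5} --a--> {1,2,3,4,5}  [seen]
{1,2,3,4,5} --b--> {1,2,3,4,5}  [seen]
{1,2,3,4,5} --c--> {1,2,3,4,5}  [seen]
{1,2,3,5} --a--> {1,2,3,4,5}  [seen]
{1,2,3,5} --b--> {1,2,3,4,5}  [seen]
{1,2,3,5} --c--> {1,2,3,4,5}  [seen]
{1,2,3,4} --a--> {1,2,3,4,5}  [seen]
{1,2,3,4} --b--> {1,2,3,4,5}  [seen]
{1,2,3,4} --c--> {1,2,3,4,5}  [seen]
{2,3,5} --a--> {1,3,4}  [new]
{2,3,5} --b--> {2,3,4,5}  [new]
{2,3,5} --c--> {1,2,3,4,5}  [seen]
{1,3,4} --a--> {1,2,3,5}  [seen]
{1,3,4} --b--> {1,3,4,5}  [seen]
{1,3,4} --c--> {1,2,3,4,5}  [seen]
{2,3,4,5} --a--> {1,2,3,4}  [seen]
{2,3,4,5} --b--> {2,3,4,5}  [seen]
{2,3,4,5} --c--> {1,2,3,4,5}  [seen]
Reachable DFA states: {1}, {1,2,5}, {1,3,4,5}, {2,4}, {1,2,3,4,5}, {1,2,3,5}, {1,2,3,4}, {2,3,5}, {1,3,4}, {2,3,4,5}.
Accepting DFA states (contain an NFA accepting state): {1,2,5}, {1,3,4,5}, {2,4}, {1,2,3,4,5}, {1,2,3,5}, {1,2,3,4}, {2,3,5}, {2,3,4,5}.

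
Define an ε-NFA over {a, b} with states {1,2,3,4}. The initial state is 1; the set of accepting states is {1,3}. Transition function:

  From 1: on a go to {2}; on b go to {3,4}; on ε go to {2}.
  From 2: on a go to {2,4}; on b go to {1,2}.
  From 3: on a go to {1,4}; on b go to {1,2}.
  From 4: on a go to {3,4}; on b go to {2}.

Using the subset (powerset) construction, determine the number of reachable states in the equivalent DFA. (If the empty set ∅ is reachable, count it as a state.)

Start state of the DFA: {1,2} (ε-closure of the NFA start).
{1,2} --a--> {2,4}  [new]
{1,2} --b--> {1,2,3,4}  [new]
{2,4} --a--> {2,3,4}  [new]
{2,4} --b--> {1,2}  [seen]
{1,2,3,4} --a--> {1,2,3,4}  [seen]
{1,2,3,4} --b--> {1,2,3,4}  [seen]
{2,3,4} --a--> {1,2,3,4}  [seen]
{2,3,4} --b--> {1,2}  [seen]
Reachable DFA states: {1,2}, {2,4}, {1,2,3,4}, {2,3,4}.

4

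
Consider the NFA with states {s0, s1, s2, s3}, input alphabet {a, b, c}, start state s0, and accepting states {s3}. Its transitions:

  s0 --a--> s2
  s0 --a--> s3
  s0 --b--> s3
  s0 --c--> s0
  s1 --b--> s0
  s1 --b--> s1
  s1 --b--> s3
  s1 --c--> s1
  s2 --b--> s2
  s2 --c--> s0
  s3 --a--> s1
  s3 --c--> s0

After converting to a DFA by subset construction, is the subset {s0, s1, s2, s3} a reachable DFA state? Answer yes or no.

Start state of the DFA: {s0}.
{s0} --a--> {s2, s3}  [new]
{s0} --b--> {s3}  [new]
{s0} --c--> {s0}  [seen]
{s2, s3} --a--> {s1}  [new]
{s2, s3} --b--> {s2}  [new]
{s2, s3} --c--> {s0}  [seen]
{s3} --a--> {s1}  [seen]
{s3} --b--> ∅  [new]
{s3} --c--> {s0}  [seen]
{s1} --a--> ∅  [seen]
{s1} --b--> {s0, s1, s3}  [new]
{s1} --c--> {s1}  [seen]
{s2} --a--> ∅  [seen]
{s2} --b--> {s2}  [seen]
{s2} --c--> {s0}  [seen]
∅ --a--> ∅  [seen]
∅ --b--> ∅  [seen]
∅ --c--> ∅  [seen]
{s0, s1, s3} --a--> {s1, s2, s3}  [new]
{s0, s1, s3} --b--> {s0, s1, s3}  [seen]
{s0, s1, s3} --c--> {s0, s1}  [new]
{s1, s2, s3} --a--> {s1}  [seen]
{s1, s2, s3} --b--> {s0, s1, s2, s3}  [new]
{s1, s2, s3} --c--> {s0, s1}  [seen]
{s0, s1} --a--> {s2, s3}  [seen]
{s0, s1} --b--> {s0, s1, s3}  [seen]
{s0, s1} --c--> {s0, s1}  [seen]
{s0, s1, s2, s3} --a--> {s1, s2, s3}  [seen]
{s0, s1, s2, s3} --b--> {s0, s1, s2, s3}  [seen]
{s0, s1, s2, s3} --c--> {s0, s1}  [seen]
Reachable DFA states: {s0}, {s2, s3}, {s3}, {s1}, {s2}, ∅, {s0, s1, s3}, {s1, s2, s3}, {s0, s1}, {s0, s1, s2, s3}.
{s0, s1, s2, s3} is among them.

yes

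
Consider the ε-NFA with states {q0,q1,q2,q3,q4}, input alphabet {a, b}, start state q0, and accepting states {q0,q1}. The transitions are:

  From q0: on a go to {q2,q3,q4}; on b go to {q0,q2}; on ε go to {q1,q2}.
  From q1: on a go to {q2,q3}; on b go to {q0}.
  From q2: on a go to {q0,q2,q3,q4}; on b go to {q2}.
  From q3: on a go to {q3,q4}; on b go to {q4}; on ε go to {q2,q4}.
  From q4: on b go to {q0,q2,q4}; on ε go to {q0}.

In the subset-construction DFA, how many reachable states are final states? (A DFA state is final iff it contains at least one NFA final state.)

3

Start state of the DFA: {q0,q1,q2} (ε-closure of the NFA start).
{q0,q1,q2} --a--> {q0,q1,q2,q3,q4}  [new]
{q0,q1,q2} --b--> {q0,q1,q2}  [seen]
{q0,q1,q2,q3,q4} --a--> {q0,q1,q2,q3,q4}  [seen]
{q0,q1,q2,q3,q4} --b--> {q0,q1,q2,q4}  [new]
{q0,q1,q2,q4} --a--> {q0,q1,q2,q3,q4}  [seen]
{q0,q1,q2,q4} --b--> {q0,q1,q2,q4}  [seen]
Reachable DFA states: {q0,q1,q2}, {q0,q1,q2,q3,q4}, {q0,q1,q2,q4}.
Accepting DFA states (contain an NFA accepting state): {q0,q1,q2}, {q0,q1,q2,q3,q4}, {q0,q1,q2,q4}.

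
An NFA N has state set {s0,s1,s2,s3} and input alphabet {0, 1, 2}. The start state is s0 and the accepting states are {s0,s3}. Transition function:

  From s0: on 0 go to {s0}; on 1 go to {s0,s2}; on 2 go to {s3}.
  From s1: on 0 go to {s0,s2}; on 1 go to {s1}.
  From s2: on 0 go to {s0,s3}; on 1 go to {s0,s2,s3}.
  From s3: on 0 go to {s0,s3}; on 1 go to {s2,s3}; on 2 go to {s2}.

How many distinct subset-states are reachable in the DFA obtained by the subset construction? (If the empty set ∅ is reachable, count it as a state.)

Start state of the DFA: {s0}.
{s0} --0--> {s0}  [seen]
{s0} --1--> {s0,s2}  [new]
{s0} --2--> {s3}  [new]
{s0,s2} --0--> {s0,s3}  [new]
{s0,s2} --1--> {s0,s2,s3}  [new]
{s0,s2} --2--> {s3}  [seen]
{s3} --0--> {s0,s3}  [seen]
{s3} --1--> {s2,s3}  [new]
{s3} --2--> {s2}  [new]
{s0,s3} --0--> {s0,s3}  [seen]
{s0,s3} --1--> {s0,s2,s3}  [seen]
{s0,s3} --2--> {s2,s3}  [seen]
{s0,s2,s3} --0--> {s0,s3}  [seen]
{s0,s2,s3} --1--> {s0,s2,s3}  [seen]
{s0,s2,s3} --2--> {s2,s3}  [seen]
{s2,s3} --0--> {s0,s3}  [seen]
{s2,s3} --1--> {s0,s2,s3}  [seen]
{s2,s3} --2--> {s2}  [seen]
{s2} --0--> {s0,s3}  [seen]
{s2} --1--> {s0,s2,s3}  [seen]
{s2} --2--> ∅  [new]
∅ --0--> ∅  [seen]
∅ --1--> ∅  [seen]
∅ --2--> ∅  [seen]
Reachable DFA states: {s0}, {s0,s2}, {s3}, {s0,s3}, {s0,s2,s3}, {s2,s3}, {s2}, ∅.

8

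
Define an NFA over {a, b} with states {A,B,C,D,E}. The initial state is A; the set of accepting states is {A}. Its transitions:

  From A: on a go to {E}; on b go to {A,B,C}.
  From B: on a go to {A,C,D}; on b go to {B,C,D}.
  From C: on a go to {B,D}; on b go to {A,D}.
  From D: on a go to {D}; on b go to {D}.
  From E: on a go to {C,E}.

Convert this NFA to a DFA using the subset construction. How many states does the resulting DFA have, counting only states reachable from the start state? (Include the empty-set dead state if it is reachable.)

Start state of the DFA: {A}.
{A} --a--> {E}  [new]
{A} --b--> {A,B,C}  [new]
{E} --a--> {C,E}  [new]
{E} --b--> ∅  [new]
{A,B,C} --a--> {A,B,C,D,E}  [new]
{A,B,C} --b--> {A,B,C,D}  [new]
{C,E} --a--> {B,C,D,E}  [new]
{C,E} --b--> {A,D}  [new]
∅ --a--> ∅  [seen]
∅ --b--> ∅  [seen]
{A,B,C,D,E} --a--> {A,B,C,D,E}  [seen]
{A,B,C,D,E} --b--> {A,B,C,D}  [seen]
{A,B,C,D} --a--> {A,B,C,D,E}  [seen]
{A,B,C,D} --b--> {A,B,C,D}  [seen]
{B,C,D,E} --a--> {A,B,C,D,E}  [seen]
{B,C,D,E} --b--> {A,B,C,D}  [seen]
{A,D} --a--> {D,E}  [new]
{A,D} --b--> {A,B,C,D}  [seen]
{D,E} --a--> {C,D,E}  [new]
{D,E} --b--> {D}  [new]
{C,D,E} --a--> {B,C,D,E}  [seen]
{C,D,E} --b--> {A,D}  [seen]
{D} --a--> {D}  [seen]
{D} --b--> {D}  [seen]
Reachable DFA states: {A}, {E}, {A,B,C}, {C,E}, ∅, {A,B,C,D,E}, {A,B,C,D}, {B,C,D,E}, {A,D}, {D,E}, {C,D,E}, {D}.

12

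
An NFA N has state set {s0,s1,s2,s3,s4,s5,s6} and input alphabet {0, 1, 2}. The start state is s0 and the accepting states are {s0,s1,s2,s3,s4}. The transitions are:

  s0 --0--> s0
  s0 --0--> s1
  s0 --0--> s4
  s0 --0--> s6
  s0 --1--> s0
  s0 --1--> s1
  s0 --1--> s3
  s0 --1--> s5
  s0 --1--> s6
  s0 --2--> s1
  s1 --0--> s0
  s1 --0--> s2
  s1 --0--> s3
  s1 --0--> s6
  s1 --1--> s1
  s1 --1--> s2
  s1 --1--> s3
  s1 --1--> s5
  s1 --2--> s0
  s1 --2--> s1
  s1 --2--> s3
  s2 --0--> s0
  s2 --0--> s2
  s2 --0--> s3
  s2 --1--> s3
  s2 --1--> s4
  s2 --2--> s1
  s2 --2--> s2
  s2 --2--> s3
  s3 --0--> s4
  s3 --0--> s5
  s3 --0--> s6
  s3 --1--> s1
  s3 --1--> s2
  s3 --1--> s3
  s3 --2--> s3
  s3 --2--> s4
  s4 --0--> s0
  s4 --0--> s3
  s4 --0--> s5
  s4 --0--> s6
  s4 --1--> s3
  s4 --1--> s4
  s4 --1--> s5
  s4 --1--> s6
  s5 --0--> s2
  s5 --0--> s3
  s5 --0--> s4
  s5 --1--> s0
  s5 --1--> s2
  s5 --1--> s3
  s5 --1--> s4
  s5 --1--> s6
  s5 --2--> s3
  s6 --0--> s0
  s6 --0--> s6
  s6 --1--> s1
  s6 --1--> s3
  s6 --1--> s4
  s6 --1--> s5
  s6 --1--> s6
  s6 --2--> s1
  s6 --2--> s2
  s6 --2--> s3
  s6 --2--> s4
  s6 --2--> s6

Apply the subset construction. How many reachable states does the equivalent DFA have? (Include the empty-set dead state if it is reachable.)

Start state of the DFA: {s0}.
{s0} --0--> {s0,s1,s4,s6}  [new]
{s0} --1--> {s0,s1,s3,s5,s6}  [new]
{s0} --2--> {s1}  [new]
{s0,s1,s4,s6} --0--> {s0,s1,s2,s3,s4,s5,s6}  [new]
{s0,s1,s4,s6} --1--> {s0,s1,s2,s3,s4,s5,s6}  [seen]
{s0,s1,s4,s6} --2--> {s0,s1,s2,s3,s4,s6}  [new]
{s0,s1,s3,s5,s6} --0--> {s0,s1,s2,s3,s4,s5,s6}  [seen]
{s0,s1,s3,s5,s6} --1--> {s0,s1,s2,s3,s4,s5,s6}  [seen]
{s0,s1,s3,s5,s6} --2--> {s0,s1,s2,s3,s4,s6}  [seen]
{s1} --0--> {s0,s2,s3,s6}  [new]
{s1} --1--> {s1,s2,s3,s5}  [new]
{s1} --2--> {s0,s1,s3}  [new]
{s0,s1,s2,s3,s4,s5,s6} --0--> {s0,s1,s2,s3,s4,s5,s6}  [seen]
{s0,s1,s2,s3,s4,s5,s6} --1--> {s0,s1,s2,s3,s4,s5,s6}  [seen]
{s0,s1,s2,s3,s4,s5,s6} --2--> {s0,s1,s2,s3,s4,s6}  [seen]
{s0,s1,s2,s3,s4,s6} --0--> {s0,s1,s2,s3,s4,s5,s6}  [seen]
{s0,s1,s2,s3,s4,s6} --1--> {s0,s1,s2,s3,s4,s5,s6}  [seen]
{s0,s1,s2,s3,s4,s6} --2--> {s0,s1,s2,s3,s4,s6}  [seen]
{s0,s2,s3,s6} --0--> {s0,s1,s2,s3,s4,s5,s6}  [seen]
{s0,s2,s3,s6} --1--> {s0,s1,s2,s3,s4,s5,s6}  [seen]
{s0,s2,s3,s6} --2--> {s1,s2,s3,s4,s6}  [new]
{s1,s2,s3,s5} --0--> {s0,s2,s3,s4,s5,s6}  [new]
{s1,s2,s3,s5} --1--> {s0,s1,s2,s3,s4,s5,s6}  [seen]
{s1,s2,s3,s5} --2--> {s0,s1,s2,s3,s4}  [new]
{s0,s1,s3} --0--> {s0,s1,s2,s3,s4,s5,s6}  [seen]
{s0,s1,s3} --1--> {s0,s1,s2,s3,s5,s6}  [new]
{s0,s1,s3} --2--> {s0,s1,s3,s4}  [new]
{s1,s2,s3,s4,s6} --0--> {s0,s2,s3,s4,s5,s6}  [seen]
{s1,s2,s3,s4,s6} --1--> {s1,s2,s3,s4,s5,s6}  [new]
{s1,s2,s3,s4,s6} --2--> {s0,s1,s2,s3,s4,s6}  [seen]
{s0,s2,s3,s4,s5,s6} --0--> {s0,s1,s2,s3,s4,s5,s6}  [seen]
{s0,s2,s3,s4,s5,s6} --1--> {s0,s1,s2,s3,s4,s5,s6}  [seen]
{s0,s2,s3,s4,s5,s6} --2--> {s1,s2,s3,s4,s6}  [seen]
{s0,s1,s2,s3,s4} --0--> {s0,s1,s2,s3,s4,s5,s6}  [seen]
{s0,s1,s2,s3,s4} --1--> {s0,s1,s2,s3,s4,s5,s6}  [seen]
{s0,s1,s2,s3,s4} --2--> {s0,s1,s2,s3,s4}  [seen]
{s0,s1,s2,s3,s5,s6} --0--> {s0,s1,s2,s3,s4,s5,s6}  [seen]
{s0,s1,s2,s3,s5,s6} --1--> {s0,s1,s2,s3,s4,s5,s6}  [seen]
{s0,s1,s2,s3,s5,s6} --2--> {s0,s1,s2,s3,s4,s6}  [seen]
{s0,s1,s3,s4} --0--> {s0,s1,s2,s3,s4,s5,s6}  [seen]
{s0,s1,s3,s4} --1--> {s0,s1,s2,s3,s4,s5,s6}  [seen]
{s0,s1,s3,s4} --2--> {s0,s1,s3,s4}  [seen]
{s1,s2,s3,s4,s5,s6} --0--> {s0,s2,s3,s4,s5,s6}  [seen]
{s1,s2,s3,s4,s5,s6} --1--> {s0,s1,s2,s3,s4,s5,s6}  [seen]
{s1,s2,s3,s4,s5,s6} --2--> {s0,s1,s2,s3,s4,s6}  [seen]
Reachable DFA states: {s0}, {s0,s1,s4,s6}, {s0,s1,s3,s5,s6}, {s1}, {s0,s1,s2,s3,s4,s5,s6}, {s0,s1,s2,s3,s4,s6}, {s0,s2,s3,s6}, {s1,s2,s3,s5}, {s0,s1,s3}, {s1,s2,s3,s4,s6}, {s0,s2,s3,s4,s5,s6}, {s0,s1,s2,s3,s4}, {s0,s1,s2,s3,s5,s6}, {s0,s1,s3,s4}, {s1,s2,s3,s4,s5,s6}.

15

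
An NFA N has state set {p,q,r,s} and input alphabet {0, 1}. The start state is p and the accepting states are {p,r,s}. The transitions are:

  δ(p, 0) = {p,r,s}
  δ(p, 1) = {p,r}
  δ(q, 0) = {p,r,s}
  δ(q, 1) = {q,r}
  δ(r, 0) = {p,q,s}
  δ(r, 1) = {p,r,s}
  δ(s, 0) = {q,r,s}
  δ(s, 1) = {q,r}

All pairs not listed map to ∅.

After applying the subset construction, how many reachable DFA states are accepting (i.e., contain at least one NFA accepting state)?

Start state of the DFA: {p}.
{p} --0--> {p,r,s}  [new]
{p} --1--> {p,r}  [new]
{p,r,s} --0--> {p,q,r,s}  [new]
{p,r,s} --1--> {p,q,r,s}  [seen]
{p,r} --0--> {p,q,r,s}  [seen]
{p,r} --1--> {p,r,s}  [seen]
{p,q,r,s} --0--> {p,q,r,s}  [seen]
{p,q,r,s} --1--> {p,q,r,s}  [seen]
Reachable DFA states: {p}, {p,r,s}, {p,r}, {p,q,r,s}.
Accepting DFA states (contain an NFA accepting state): {p}, {p,r,s}, {p,r}, {p,q,r,s}.

4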